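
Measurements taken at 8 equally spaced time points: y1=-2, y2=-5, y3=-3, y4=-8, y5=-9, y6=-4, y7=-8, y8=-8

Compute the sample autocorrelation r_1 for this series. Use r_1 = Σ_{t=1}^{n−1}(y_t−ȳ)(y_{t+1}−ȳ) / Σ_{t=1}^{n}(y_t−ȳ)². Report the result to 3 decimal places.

Mean ȳ = (-2 − 5 − 3 − 8 − 9 − 4 − 8 − 8)/8 = -5.8750
Deviations from mean: 3.8750, 0.8750, 2.8750, -2.1250, -3.1250, 1.8750, -2.1250, -2.1250
Σ(y_t−ȳ)(y_{t+1}−ȳ) = (3.3906) + (2.5156) + (-6.1094) + (6.6406) + (-5.8594) + (-3.9844) + (4.5156) = 1.1094
Denominator Σ(y_t−ȳ)² = 50.8750
r_1 = 1.1094 / 50.8750 = 0.022

0.022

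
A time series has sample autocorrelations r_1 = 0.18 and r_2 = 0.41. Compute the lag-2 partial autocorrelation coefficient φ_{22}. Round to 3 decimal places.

φ_{22} = (r_2 − r_1²) / (1 − r_1²)
r_1² = (0.18)² = 0.0324
Numerator = 0.41 − 0.0324 = 0.3776; denominator = 1 − 0.0324 = 0.9676
φ_{22} = 0.3776 / 0.9676 = 0.390

0.390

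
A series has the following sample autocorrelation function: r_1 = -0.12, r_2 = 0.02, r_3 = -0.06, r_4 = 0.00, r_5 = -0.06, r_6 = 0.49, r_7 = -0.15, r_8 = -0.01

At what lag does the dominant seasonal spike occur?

6

The largest autocorrelation is r_6 = 0.49; the remaining lags stay at or below 0.02.
The dominant spike at lag 6 indicates a seasonal period of 6.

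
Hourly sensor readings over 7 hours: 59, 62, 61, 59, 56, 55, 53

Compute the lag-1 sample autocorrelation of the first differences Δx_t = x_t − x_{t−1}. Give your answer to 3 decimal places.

First differences Δx: 3, -1, -2, -3, -1, -2
Mean of differences = -1.0000
Numerator Σ(Δx_t−Δx̄)(Δx_{t+1}−Δx̄) = 2.0000
Denominator Σ(Δx_t−Δx̄)² = 22.0000
r_1(Δx) = 2.0000 / 22.0000 = 0.091

0.091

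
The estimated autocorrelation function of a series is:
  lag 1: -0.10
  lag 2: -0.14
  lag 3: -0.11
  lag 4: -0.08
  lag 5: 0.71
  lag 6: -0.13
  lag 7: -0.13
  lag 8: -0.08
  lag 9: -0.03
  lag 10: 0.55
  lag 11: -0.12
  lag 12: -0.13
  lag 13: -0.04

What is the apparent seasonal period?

The largest autocorrelation is r_5 = 0.71, with a weaker echo at lag 10 (0.55); the remaining lags stay at or below -0.03.
The dominant spike at lag 5 indicates a seasonal period of 5.

5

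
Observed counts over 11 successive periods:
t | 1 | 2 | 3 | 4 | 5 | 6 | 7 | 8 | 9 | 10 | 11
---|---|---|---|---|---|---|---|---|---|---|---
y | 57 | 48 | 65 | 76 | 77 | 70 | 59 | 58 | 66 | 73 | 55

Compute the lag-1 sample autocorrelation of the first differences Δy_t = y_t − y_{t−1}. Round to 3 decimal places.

0.048

First differences Δy: -9, 17, 11, 1, -7, -11, -1, 8, 7, -18
Mean of differences = -0.2000
Numerator Σ(Δy_t−Δȳ)(Δy_{t+1}−Δȳ) = 52.9600
Denominator Σ(Δy_t−Δȳ)² = 1099.6000
r_1(Δy) = 52.9600 / 1099.6000 = 0.048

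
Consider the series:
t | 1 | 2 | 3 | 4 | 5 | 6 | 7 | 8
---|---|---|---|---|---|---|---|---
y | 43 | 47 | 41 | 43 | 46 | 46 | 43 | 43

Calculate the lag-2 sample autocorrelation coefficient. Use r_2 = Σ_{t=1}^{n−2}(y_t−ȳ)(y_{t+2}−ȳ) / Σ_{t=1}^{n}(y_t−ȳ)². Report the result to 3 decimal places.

Mean ȳ = (43 + 47 + 41 + 43 + 46 + 46 + 43 + 43)/8 = 44.0000
Deviations from mean: -1.0000, 3.0000, -3.0000, -1.0000, 2.0000, 2.0000, -1.0000, -1.0000
Numerator Σ_{t=1}^{6}(y_t−ȳ)(y_{t+2}−ȳ) = -12.0000
Denominator Σ(y_t−ȳ)² = 30.0000
r_2 = -12.0000 / 30.0000 = -0.400

-0.400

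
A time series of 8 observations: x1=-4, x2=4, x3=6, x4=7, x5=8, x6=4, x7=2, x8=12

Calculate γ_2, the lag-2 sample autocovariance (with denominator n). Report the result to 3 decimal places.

Mean x̄ = (-4 + 4 + 6 + 7 + 8 + 4 + 2 + 12)/8 = 4.8750
Σ_{t=1}^{6}(x_t−x̄)(x_{t+2}−x̄) = -25.4063
γ_2 = -25.4063 / 8 = -3.176

-3.176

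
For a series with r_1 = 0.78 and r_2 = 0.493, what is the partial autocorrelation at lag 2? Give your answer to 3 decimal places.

-0.295

φ_{22} = (r_2 − r_1²) / (1 − r_1²)
r_1² = (0.78)² = 0.6084
Numerator = 0.493 − 0.6084 = -0.1154; denominator = 1 − 0.6084 = 0.3916
φ_{22} = -0.1154 / 0.3916 = -0.295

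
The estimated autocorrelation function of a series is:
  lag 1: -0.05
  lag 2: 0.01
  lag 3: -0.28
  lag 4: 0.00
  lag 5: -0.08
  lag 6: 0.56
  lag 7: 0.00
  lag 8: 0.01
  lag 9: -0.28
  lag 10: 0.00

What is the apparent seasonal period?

The largest autocorrelation is r_6 = 0.56; the remaining lags stay at or below 0.01.
The dominant spike at lag 6 indicates a seasonal period of 6.

6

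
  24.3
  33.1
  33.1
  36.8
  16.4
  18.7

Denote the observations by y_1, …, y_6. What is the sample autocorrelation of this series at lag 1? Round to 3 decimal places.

0.178

Mean ȳ = (24.3 + 33.1 + 33.1 + 36.8 + 16.4 + 18.7)/6 = 27.0667
Deviations from mean: -2.7667, 6.0333, 6.0333, 9.7333, -10.6667, -8.3667
Numerator Σ_{t=1}^{5}(y_t−ȳ)(y_{t+1}−ȳ) = 63.8556
Denominator Σ(y_t−ȳ)² = 358.9733
r_1 = 63.8556 / 358.9733 = 0.178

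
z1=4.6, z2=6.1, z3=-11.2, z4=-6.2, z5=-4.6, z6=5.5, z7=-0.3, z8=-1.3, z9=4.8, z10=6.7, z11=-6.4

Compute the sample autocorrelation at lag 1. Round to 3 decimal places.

0.037

Mean z̄ = (4.6 + 6.1 − 11.2 − 6.2 − 4.6 + 5.5 − 0.3 − 1.3 + 4.8 + 6.7 − 6.4)/11 = -0.2091
Numerator Σ_{t=1}^{10}(z_t−z̄)(z_{t+1}−z̄) = 14.0317
Denominator Σ(z_t−z̄)² = 383.8491
r_1 = 14.0317 / 383.8491 = 0.037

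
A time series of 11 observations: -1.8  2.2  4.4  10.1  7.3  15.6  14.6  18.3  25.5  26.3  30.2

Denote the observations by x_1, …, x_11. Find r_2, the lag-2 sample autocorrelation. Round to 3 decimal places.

Mean x̄ = (-1.8 + 2.2 + 4.4 + 10.1 + 7.3 + 15.6 + 14.6 + 18.3 + 25.5 + 26.3 + 30.2)/11 = 13.8818
Numerator Σ_{t=1}^{9}(x_t−x̄)(x_{t+2}−x̄) = 504.4421
Denominator Σ(x_t−x̄)² = 1108.3764
r_2 = 504.4421 / 1108.3764 = 0.455

0.455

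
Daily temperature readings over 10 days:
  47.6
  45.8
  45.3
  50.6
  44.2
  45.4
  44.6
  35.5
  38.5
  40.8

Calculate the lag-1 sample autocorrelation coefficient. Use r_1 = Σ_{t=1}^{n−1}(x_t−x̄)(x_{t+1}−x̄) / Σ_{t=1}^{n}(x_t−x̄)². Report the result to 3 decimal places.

Mean x̄ = (47.6 + 45.8 + 45.3 + 50.6 + 44.2 + 45.4 + 44.6 + 35.5 + 38.5 + 40.8)/10 = 43.8300
Numerator Σ_{t=1}^{9}(x_t−x̄)(x_{t+1}−x̄) = 78.7041
Denominator Σ(x_t−x̄)² = 176.2610
r_1 = 78.7041 / 176.2610 = 0.447

0.447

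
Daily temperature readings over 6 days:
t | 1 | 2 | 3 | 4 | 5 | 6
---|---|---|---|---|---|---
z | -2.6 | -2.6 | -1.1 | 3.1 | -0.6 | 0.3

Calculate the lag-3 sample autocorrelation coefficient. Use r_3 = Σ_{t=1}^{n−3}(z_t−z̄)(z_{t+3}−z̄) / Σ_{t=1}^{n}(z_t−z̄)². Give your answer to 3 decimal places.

Mean z̄ = (-2.6 − 2.6 − 1.1 + 3.1 − 0.6 + 0.3)/6 = -0.5833
Numerator Σ_{t=1}^{3}(z_t−z̄)(z_{t+3}−z̄) = -7.8508
Denominator Σ(z_t−z̄)² = 22.7483
r_3 = -7.8508 / 22.7483 = -0.345

-0.345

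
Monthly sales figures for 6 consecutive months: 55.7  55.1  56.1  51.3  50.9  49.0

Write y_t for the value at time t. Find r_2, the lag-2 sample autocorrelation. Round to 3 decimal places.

0.114

Mean ȳ = (55.7 + 55.1 + 56.1 + 51.3 + 50.9 + 49.0)/6 = 53.0167
Deviations from mean: 2.6833, 2.0833, 3.0833, -1.7167, -2.1167, -4.0167
Σ(y_t−ȳ)(y_{t+2}−ȳ) = (8.2736) + (-3.5764) + (-6.5264) + (6.8953) = 5.0661
Denominator Σ(y_t−ȳ)² = 44.6083
r_2 = 5.0661 / 44.6083 = 0.114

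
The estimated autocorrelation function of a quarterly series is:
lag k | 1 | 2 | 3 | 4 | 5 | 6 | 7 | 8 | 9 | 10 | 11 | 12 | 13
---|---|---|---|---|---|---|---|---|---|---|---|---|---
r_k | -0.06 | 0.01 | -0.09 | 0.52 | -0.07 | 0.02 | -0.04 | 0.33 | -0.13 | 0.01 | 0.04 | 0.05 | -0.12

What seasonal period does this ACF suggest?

4

The largest autocorrelation is r_4 = 0.52, with a weaker echo at lag 8 (0.33); the remaining lags stay at or below 0.05.
The dominant spike at lag 4 indicates a seasonal period of 4.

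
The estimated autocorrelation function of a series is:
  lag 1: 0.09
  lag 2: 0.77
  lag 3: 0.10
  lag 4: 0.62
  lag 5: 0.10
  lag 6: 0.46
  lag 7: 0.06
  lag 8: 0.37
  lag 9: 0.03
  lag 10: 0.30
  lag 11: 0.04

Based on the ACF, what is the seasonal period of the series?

2

The largest autocorrelation is r_2 = 0.77, with weaker echoes at lags 4 (0.62), 6 (0.46), 8 (0.37) and 10 (0.30); the remaining lags stay at or below 0.10.
The dominant spike at lag 2 indicates a seasonal period of 2.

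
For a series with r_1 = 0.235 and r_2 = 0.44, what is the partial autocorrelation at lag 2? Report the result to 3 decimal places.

φ_{22} = (r_2 − r_1²) / (1 − r_1²)
r_1² = (0.235)² = 0.055225
Numerator = 0.44 − 0.0552 = 0.3848; denominator = 1 − 0.0552 = 0.9448
φ_{22} = 0.3848 / 0.9448 = 0.407

0.407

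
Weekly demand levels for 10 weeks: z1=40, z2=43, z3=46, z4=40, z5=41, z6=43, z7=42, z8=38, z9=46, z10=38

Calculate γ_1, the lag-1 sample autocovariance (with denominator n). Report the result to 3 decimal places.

Mean z̄ = (40 + 43 + 46 + 40 + 41 + 43 + 42 + 38 + 46 + 38)/10 = 41.7000
Σ_{t=1}^{9}(z_t−z̄)(z_{t+1}−z̄) = -36.1900
γ_1 = -36.1900 / 10 = -3.619

-3.619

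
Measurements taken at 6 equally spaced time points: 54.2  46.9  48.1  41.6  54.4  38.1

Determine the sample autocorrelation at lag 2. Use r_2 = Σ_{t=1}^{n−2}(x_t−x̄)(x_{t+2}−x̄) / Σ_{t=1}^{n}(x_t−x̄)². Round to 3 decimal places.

Mean x̄ = (54.2 + 46.9 + 48.1 + 41.6 + 54.4 + 38.1)/6 = 47.2167
Deviations from mean: 6.9833, -0.3167, 0.8833, -5.6167, 7.1833, -9.1167
Σ(x_t−x̄)(x_{t+2}−x̄) = (6.1686) + (1.7786) + (6.3453) + (51.2053) = 65.4978
Denominator Σ(x_t−x̄)² = 215.9083
r_2 = 65.4978 / 215.9083 = 0.303

0.303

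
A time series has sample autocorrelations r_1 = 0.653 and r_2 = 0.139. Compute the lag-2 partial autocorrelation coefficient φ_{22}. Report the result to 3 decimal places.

-0.501

φ_{22} = (r_2 − r_1²) / (1 − r_1²)
r_1² = (0.653)² = 0.426409
Numerator = 0.139 − 0.4264 = -0.2874; denominator = 1 − 0.4264 = 0.5736
φ_{22} = -0.2874 / 0.5736 = -0.501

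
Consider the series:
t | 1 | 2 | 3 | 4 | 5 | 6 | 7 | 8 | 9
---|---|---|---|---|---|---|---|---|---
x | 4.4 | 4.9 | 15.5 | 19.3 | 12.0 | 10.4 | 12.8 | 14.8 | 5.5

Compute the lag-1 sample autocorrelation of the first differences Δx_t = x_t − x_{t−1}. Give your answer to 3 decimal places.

0.038

First differences Δx: 0.5, 10.6, 3.8, -7.3, -1.6, 2.4, 2.0, -9.3
Mean of differences = 0.1375
Numerator Σ(Δx_t−Δx̄)(Δx_{t+1}−Δx̄) = 10.4998
Denominator Σ(Δx_t−Δx̄)² = 278.9988
r_1(Δx) = 10.4998 / 278.9988 = 0.038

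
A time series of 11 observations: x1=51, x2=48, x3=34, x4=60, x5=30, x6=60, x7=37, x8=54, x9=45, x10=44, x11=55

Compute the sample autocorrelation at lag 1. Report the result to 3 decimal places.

Mean x̄ = (51 + 48 + 34 + 60 + 30 + 60 + 37 + 54 + 45 + 44 + 55)/11 = 47.0909
Numerator Σ_{t=1}^{10}(x_t−x̄)(x_{t+1}−x̄) = -851.0083
Denominator Σ(x_t−x̄)² = 1038.9091
r_1 = -851.0083 / 1038.9091 = -0.819

-0.819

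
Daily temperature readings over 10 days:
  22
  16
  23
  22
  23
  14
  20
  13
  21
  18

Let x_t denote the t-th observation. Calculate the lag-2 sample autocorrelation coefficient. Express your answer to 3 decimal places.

0.364

Mean x̄ = (22 + 16 + 23 + 22 + 23 + 14 + 20 + 13 + 21 + 18)/10 = 19.2000
Numerator Σ_{t=1}^{8}(x_t−x̄)(x_{t+2}−x̄) = 45.7200
Denominator Σ(x_t−x̄)² = 125.6000
r_2 = 45.7200 / 125.6000 = 0.364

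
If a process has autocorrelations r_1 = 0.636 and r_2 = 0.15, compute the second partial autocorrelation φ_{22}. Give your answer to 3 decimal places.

φ_{22} = (r_2 − r_1²) / (1 − r_1²)
r_1² = (0.636)² = 0.404496
Numerator = 0.15 − 0.4045 = -0.2545; denominator = 1 − 0.4045 = 0.5955
φ_{22} = -0.2545 / 0.5955 = -0.427

-0.427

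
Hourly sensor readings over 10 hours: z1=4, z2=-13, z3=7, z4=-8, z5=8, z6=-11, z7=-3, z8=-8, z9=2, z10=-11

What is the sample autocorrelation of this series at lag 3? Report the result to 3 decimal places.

-0.561

Mean z̄ = (4 − 13 + 7 − 8 + 8 − 11 − 3 − 8 + 2 − 11)/10 = -3.3000
Numerator Σ_{t=1}^{7}(z_t−z̄)(z_{t+3}−z̄) = -320.8700
Denominator Σ(z_t−z̄)² = 572.1000
r_3 = -320.8700 / 572.1000 = -0.561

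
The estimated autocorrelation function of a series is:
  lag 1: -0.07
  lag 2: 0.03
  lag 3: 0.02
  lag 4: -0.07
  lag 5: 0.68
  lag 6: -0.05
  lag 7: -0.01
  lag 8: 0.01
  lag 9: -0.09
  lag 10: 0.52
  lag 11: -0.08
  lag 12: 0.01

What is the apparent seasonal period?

5

The largest autocorrelation is r_5 = 0.68, with a weaker echo at lag 10 (0.52); the remaining lags stay at or below 0.03.
The dominant spike at lag 5 indicates a seasonal period of 5.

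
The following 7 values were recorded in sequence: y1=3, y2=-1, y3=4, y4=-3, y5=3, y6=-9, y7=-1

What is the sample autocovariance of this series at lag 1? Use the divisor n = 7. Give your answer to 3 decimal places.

Mean ȳ = (3 − 1 + 4 − 3 + 3 − 9 − 1)/7 = -0.5714
Σ_{t=1}^{6}(y_t−ȳ)(y_{t+1}−ȳ) = -49.7551
γ_1 = -49.7551 / 7 = -7.108

-7.108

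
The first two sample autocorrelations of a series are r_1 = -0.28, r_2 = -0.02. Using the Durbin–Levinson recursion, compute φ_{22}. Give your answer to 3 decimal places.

-0.107

φ_{22} = (r_2 − r_1²) / (1 − r_1²)
r_1² = (-0.28)² = 0.0784
Numerator = -0.02 − 0.0784 = -0.0984; denominator = 1 − 0.0784 = 0.9216
φ_{22} = -0.0984 / 0.9216 = -0.107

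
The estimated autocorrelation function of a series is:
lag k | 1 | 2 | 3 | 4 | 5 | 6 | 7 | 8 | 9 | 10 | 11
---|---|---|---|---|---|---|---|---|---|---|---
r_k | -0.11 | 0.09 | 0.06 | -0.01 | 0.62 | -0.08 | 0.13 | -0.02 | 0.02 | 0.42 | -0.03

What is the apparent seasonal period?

The largest autocorrelation is r_5 = 0.62, with a weaker echo at lag 10 (0.42); the remaining lags stay at or below 0.13.
The dominant spike at lag 5 indicates a seasonal period of 5.

5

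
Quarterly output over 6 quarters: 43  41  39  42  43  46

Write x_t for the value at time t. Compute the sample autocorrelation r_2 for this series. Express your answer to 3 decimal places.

Mean x̄ = (43 + 41 + 39 + 42 + 43 + 46)/6 = 42.3333
Deviations from mean: 0.6667, -1.3333, -3.3333, -0.3333, 0.6667, 3.6667
Numerator Σ_{t=1}^{4}(x_t−x̄)(x_{t+2}−x̄) = -5.2222
Denominator Σ(x_t−x̄)² = 27.3333
r_2 = -5.2222 / 27.3333 = -0.191

-0.191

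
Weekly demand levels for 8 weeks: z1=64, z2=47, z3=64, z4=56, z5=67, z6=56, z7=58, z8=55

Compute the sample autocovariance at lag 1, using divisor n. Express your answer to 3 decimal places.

Mean z̄ = (64 + 47 + 64 + 56 + 67 + 56 + 58 + 55)/8 = 58.3750
Σ_{t=1}^{7}(z_t−z̄)(z_{t+1}−z̄) = -180.1406
γ_1 = -180.1406 / 8 = -22.518

-22.518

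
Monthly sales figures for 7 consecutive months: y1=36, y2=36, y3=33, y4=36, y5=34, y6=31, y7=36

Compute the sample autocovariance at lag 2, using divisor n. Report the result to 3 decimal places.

Mean ȳ = (36 + 36 + 33 + 36 + 34 + 31 + 36)/7 = 34.5714
Σ_{t=1}^{5}(y_t−ȳ)(y_{t+2}−ȳ) = -5.2245
γ_2 = -5.2245 / 7 = -0.746

-0.746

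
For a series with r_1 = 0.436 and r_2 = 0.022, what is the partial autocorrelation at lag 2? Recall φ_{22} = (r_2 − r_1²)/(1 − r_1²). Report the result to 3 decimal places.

φ_{22} = (r_2 − r_1²) / (1 − r_1²)
r_1² = (0.436)² = 0.190096
Numerator = 0.022 − 0.1901 = -0.1681; denominator = 1 − 0.1901 = 0.8099
φ_{22} = -0.1681 / 0.8099 = -0.208

-0.208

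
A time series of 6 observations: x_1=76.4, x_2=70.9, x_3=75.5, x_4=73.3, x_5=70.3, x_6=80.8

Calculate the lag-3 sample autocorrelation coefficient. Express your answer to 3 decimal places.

Mean x̄ = (76.4 + 70.9 + 75.5 + 73.3 + 70.3 + 80.8)/6 = 74.5333
Deviations from mean: 1.8667, -3.6333, 0.9667, -1.2333, -4.2333, 6.2667
Σ(x_t−x̄)(x_{t+3}−x̄) = (-2.3022) + (15.3811) + (6.0578) = 19.1367
Denominator Σ(x_t−x̄)² = 76.3333
r_3 = 19.1367 / 76.3333 = 0.251

0.251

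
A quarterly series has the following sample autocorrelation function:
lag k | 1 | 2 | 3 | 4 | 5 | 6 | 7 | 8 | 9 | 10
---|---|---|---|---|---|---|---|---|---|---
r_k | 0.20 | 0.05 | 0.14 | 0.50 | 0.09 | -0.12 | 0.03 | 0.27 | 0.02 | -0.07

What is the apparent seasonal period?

4

The largest autocorrelation is r_4 = 0.50, with a weaker echo at lag 8 (0.27); the remaining lags stay at or below 0.20. The elevated value at lag 1 (0.20), dropping to 0.05 at lag 2, reflects decaying short-term dependence rather than seasonality.
The dominant spike at lag 4 indicates a seasonal period of 4.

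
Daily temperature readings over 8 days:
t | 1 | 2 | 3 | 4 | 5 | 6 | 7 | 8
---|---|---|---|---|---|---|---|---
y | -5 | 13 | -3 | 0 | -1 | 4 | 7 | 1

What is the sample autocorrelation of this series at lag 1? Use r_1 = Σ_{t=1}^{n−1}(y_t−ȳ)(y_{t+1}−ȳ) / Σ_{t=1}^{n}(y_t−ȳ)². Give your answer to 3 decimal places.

Mean ȳ = (-5 + 13 − 3 + 0 − 1 + 4 + 7 + 1)/8 = 2.0000
Deviations from mean: -7.0000, 11.0000, -5.0000, -2.0000, -3.0000, 2.0000, 5.0000, -1.0000
Σ(y_t−ȳ)(y_{t+1}−ȳ) = (-77.0000) + (-55.0000) + (10.0000) + (6.0000) + (-6.0000) + (10.0000) + (-5.0000) = -117.0000
Denominator Σ(y_t−ȳ)² = 238.0000
r_1 = -117.0000 / 238.0000 = -0.492

-0.492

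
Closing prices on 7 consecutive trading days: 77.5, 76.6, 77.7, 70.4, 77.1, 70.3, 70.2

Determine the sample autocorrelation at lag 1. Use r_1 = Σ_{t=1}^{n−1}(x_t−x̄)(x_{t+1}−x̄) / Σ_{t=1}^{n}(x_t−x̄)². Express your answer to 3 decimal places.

-0.046

Mean x̄ = (77.5 + 76.6 + 77.7 + 70.4 + 77.1 + 70.3 + 70.2)/7 = 74.2571
Deviations from mean: 3.2429, 2.3429, 3.4429, -3.8571, 2.8429, -3.9571, -4.0571
Numerator Σ_{t=1}^{6}(x_t−x̄)(x_{t+1}−x̄) = -3.7761
Denominator Σ(x_t−x̄)² = 82.9371
r_1 = -3.7761 / 82.9371 = -0.046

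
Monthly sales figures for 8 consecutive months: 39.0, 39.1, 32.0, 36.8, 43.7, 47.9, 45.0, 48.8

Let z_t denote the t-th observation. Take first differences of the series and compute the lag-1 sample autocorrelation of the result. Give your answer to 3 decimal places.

First differences Δz: 0.1, -7.1, 4.8, 6.9, 4.2, -2.9, 3.8
Mean of differences = 1.4000
Numerator Σ(Δz_t−Δz̄)(Δz_{t+1}−Δz̄) = -6.1100
Denominator Σ(Δz_t−Δz̄)² = 147.8400
r_1(Δz) = -6.1100 / 147.8400 = -0.041

-0.041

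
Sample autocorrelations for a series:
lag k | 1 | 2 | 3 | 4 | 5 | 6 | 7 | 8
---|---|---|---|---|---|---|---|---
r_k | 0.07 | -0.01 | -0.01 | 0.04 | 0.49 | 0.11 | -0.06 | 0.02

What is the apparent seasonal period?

5

The largest autocorrelation is r_5 = 0.49; the remaining lags stay at or below 0.11.
The dominant spike at lag 5 indicates a seasonal period of 5.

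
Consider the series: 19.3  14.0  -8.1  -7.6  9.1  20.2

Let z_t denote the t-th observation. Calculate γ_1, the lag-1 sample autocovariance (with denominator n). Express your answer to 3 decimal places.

Mean z̄ = (19.3 + 14.0 − 8.1 − 7.6 + 9.1 + 20.2)/6 = 7.8167
Σ_{t=1}^{5}(z_t−z̄)(z_{t+1}−z̄) = 214.0764
γ_1 = 214.0764 / 6 = 35.679

35.679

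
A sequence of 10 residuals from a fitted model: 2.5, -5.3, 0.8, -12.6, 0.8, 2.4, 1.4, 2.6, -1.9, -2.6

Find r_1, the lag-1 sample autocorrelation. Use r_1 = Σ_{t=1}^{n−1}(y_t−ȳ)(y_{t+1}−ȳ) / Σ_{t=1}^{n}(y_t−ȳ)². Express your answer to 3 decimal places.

Mean ȳ = (2.5 − 5.3 + 0.8 − 12.6 + 0.8 + 2.4 + 1.4 + 2.6 − 1.9 − 2.6)/10 = -1.1900
Numerator Σ_{t=1}^{9}(y_t−ȳ)(y_{t+1}−ȳ) = -44.1881
Denominator Σ(y_t−ȳ)² = 205.0690
r_1 = -44.1881 / 205.0690 = -0.215

-0.215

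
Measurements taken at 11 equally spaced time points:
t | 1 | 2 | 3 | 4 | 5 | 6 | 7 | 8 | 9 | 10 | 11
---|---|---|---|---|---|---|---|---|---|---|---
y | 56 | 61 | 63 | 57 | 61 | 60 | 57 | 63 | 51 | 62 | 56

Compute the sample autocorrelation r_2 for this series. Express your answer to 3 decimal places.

Mean ȳ = (56 + 61 + 63 + 57 + 61 + 60 + 57 + 63 + 51 + 62 + 56)/11 = 58.8182
Numerator Σ_{t=1}^{9}(y_t−ȳ)(y_{t+2}−ȳ) = 41.7521
Denominator Σ(y_t−ȳ)² = 139.6364
r_2 = 41.7521 / 139.6364 = 0.299

0.299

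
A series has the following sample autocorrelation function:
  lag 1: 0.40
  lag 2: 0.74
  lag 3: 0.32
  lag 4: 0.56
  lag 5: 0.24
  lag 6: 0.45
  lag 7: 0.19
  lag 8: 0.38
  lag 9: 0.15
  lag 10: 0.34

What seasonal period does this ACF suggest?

The largest autocorrelation is r_2 = 0.74, with weaker echoes at lags 4 (0.56) and 6 (0.45); the remaining lags stay at or below 0.40.
The dominant spike at lag 2 indicates a seasonal period of 2.

2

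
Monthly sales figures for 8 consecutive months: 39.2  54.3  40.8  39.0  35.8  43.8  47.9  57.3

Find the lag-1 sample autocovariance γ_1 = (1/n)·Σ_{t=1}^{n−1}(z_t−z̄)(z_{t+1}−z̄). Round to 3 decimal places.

3.572

Mean z̄ = (39.2 + 54.3 + 40.8 + 39.0 + 35.8 + 43.8 + 47.9 + 57.3)/8 = 44.7625
Σ_{t=1}^{7}(z_t−z̄)(z_{t+1}−z̄) = 28.5786
γ_1 = 28.5786 / 8 = 3.572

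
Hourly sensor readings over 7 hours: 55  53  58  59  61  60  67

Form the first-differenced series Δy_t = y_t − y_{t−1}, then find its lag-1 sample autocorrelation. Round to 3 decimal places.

-0.500

First differences Δy: -2, 5, 1, 2, -1, 7
Mean of differences = 2.0000
Numerator Σ(Δy_t−Δȳ)(Δy_{t+1}−Δȳ) = -30.0000
Denominator Σ(Δy_t−Δȳ)² = 60.0000
r_1(Δy) = -30.0000 / 60.0000 = -0.500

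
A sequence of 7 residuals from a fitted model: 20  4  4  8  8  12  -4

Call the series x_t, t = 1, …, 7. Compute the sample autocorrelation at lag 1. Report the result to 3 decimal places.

-0.248

Mean x̄ = (20 + 4 + 4 + 8 + 8 + 12 − 4)/7 = 7.4286
Numerator Σ_{t=1}^{6}(x_t−x̄)(x_{t+1}−x̄) = -82.6122
Denominator Σ(x_t−x̄)² = 333.7143
r_1 = -82.6122 / 333.7143 = -0.248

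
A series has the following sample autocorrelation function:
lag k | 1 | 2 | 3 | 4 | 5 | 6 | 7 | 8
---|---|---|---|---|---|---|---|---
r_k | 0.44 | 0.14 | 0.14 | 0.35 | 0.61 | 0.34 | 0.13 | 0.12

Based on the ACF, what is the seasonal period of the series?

5

The largest autocorrelation is r_5 = 0.61; the remaining lags stay at or below 0.44. The elevated value at lag 1 (0.44), dropping to 0.14 at lag 2, reflects decaying short-term dependence rather than seasonality.
The dominant spike at lag 5 indicates a seasonal period of 5.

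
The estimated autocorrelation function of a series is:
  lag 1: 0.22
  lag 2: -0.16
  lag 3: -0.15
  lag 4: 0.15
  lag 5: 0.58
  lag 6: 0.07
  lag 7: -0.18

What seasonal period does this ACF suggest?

5

The largest autocorrelation is r_5 = 0.58; the remaining lags stay at or below 0.22.
The dominant spike at lag 5 indicates a seasonal period of 5.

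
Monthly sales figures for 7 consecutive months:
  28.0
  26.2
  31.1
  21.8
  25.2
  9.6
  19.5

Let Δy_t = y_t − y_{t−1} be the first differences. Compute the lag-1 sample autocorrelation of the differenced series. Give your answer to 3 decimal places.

First differences Δy: -1.8, 4.9, -9.3, 3.4, -15.6, 9.9
Mean of differences = -1.4167
Numerator Σ(Δy_t−Δȳ)(Δy_{t+1}−Δȳ) = -319.0136
Denominator Σ(Δy_t−Δȳ)² = 454.6283
r_1(Δy) = -319.0136 / 454.6283 = -0.702

-0.702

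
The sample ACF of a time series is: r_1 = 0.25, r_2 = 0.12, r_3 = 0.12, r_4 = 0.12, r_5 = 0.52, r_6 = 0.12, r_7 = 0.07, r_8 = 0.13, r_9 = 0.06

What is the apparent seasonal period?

5

The largest autocorrelation is r_5 = 0.52; the remaining lags stay at or below 0.25. The elevated value at lag 1 (0.25), dropping to 0.12 at lag 2, reflects decaying short-term dependence rather than seasonality.
The dominant spike at lag 5 indicates a seasonal period of 5.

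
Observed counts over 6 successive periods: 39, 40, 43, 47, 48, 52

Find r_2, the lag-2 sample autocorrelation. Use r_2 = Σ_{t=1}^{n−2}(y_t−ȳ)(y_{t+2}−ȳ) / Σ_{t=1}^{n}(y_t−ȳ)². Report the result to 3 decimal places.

0.078

Mean ȳ = (39 + 40 + 43 + 47 + 48 + 52)/6 = 44.8333
Deviations from mean: -5.8333, -4.8333, -1.8333, 2.1667, 3.1667, 7.1667
Σ(y_t−ȳ)(y_{t+2}−ȳ) = (10.6944) + (-10.4722) + (-5.8056) + (15.5278) = 9.9444
Denominator Σ(y_t−ȳ)² = 126.8333
r_2 = 9.9444 / 126.8333 = 0.078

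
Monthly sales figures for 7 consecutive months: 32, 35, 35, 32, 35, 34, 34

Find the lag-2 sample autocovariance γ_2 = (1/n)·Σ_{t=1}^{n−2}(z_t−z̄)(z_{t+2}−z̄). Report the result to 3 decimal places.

-0.434

Mean z̄ = (32 + 35 + 35 + 32 + 35 + 34 + 34)/7 = 33.8571
Σ_{t=1}^{5}(z_t−z̄)(z_{t+2}−z̄) = -3.0408
γ_2 = -3.0408 / 7 = -0.434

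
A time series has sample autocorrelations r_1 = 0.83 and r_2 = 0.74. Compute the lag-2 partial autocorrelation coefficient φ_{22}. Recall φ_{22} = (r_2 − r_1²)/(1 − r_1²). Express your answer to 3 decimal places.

0.164

φ_{22} = (r_2 − r_1²) / (1 − r_1²)
r_1² = (0.83)² = 0.6889
Numerator = 0.74 − 0.6889 = 0.0511; denominator = 1 − 0.6889 = 0.3111
φ_{22} = 0.0511 / 0.3111 = 0.164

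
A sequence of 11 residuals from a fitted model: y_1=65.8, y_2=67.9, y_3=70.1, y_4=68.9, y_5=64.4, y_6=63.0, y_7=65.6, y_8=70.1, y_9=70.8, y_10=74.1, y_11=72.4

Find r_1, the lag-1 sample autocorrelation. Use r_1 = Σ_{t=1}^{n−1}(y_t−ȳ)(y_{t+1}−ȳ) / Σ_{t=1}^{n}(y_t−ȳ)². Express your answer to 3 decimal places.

0.598

Mean ȳ = (65.8 + 67.9 + 70.1 + 68.9 + 64.4 + 63.0 + 65.6 + 70.1 + 70.8 + 74.1 + 72.4)/11 = 68.4636
Numerator Σ_{t=1}^{10}(y_t−ȳ)(y_{t+1}−ȳ) = 71.8605
Denominator Σ(y_t−ȳ)² = 120.2455
r_1 = 71.8605 / 120.2455 = 0.598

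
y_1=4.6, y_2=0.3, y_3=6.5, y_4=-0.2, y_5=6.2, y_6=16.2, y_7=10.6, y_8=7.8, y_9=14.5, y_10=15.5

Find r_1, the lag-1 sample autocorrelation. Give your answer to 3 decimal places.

Mean ȳ = (4.6 + 0.3 + 6.5 − 0.2 + 6.2 + 16.2 + 10.6 + 7.8 + 14.5 + 15.5)/10 = 8.2000
Numerator Σ_{t=1}^{9}(y_t−ȳ)(y_{t+1}−ȳ) = 118.6600
Denominator Σ(y_t−ȳ)² = 315.7200
r_1 = 118.6600 / 315.7200 = 0.376

0.376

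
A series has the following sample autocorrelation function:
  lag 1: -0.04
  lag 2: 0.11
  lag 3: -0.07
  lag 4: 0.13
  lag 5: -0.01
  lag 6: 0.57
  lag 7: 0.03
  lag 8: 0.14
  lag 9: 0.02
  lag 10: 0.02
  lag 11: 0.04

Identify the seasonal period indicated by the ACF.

The largest autocorrelation is r_6 = 0.57; the remaining lags stay at or below 0.14.
The dominant spike at lag 6 indicates a seasonal period of 6.

6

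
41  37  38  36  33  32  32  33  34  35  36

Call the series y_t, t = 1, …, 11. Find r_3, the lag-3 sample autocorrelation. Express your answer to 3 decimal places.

Mean ȳ = (41 + 37 + 38 + 36 + 33 + 32 + 32 + 33 + 34 + 35 + 36)/11 = 35.1818
Numerator Σ_{t=1}^{8}(y_t−ȳ)(y_{t+3}−ȳ) = -3.4628
Denominator Σ(y_t−ȳ)² = 77.6364
r_3 = -3.4628 / 77.6364 = -0.045

-0.045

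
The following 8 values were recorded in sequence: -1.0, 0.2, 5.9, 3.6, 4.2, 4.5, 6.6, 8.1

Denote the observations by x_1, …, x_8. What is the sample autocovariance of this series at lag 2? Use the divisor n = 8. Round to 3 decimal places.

Mean x̄ = (-1.0 + 0.2 + 5.9 + 3.6 + 4.2 + 4.5 + 6.6 + 8.1)/8 = 4.0125
Σ_{t=1}^{6}(x_t−x̄)(x_{t+2}−x̄) = -5.2578
γ_2 = -5.2578 / 8 = -0.657

-0.657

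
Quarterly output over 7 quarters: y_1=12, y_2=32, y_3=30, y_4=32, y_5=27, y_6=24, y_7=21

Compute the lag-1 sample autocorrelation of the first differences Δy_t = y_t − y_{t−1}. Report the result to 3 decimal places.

-0.046

First differences Δy: 20, -2, 2, -5, -3, -3
Mean of differences = 1.5000
Numerator Σ(Δy_t−Δȳ)(Δy_{t+1}−Δȳ) = -20.2500
Denominator Σ(Δy_t−Δȳ)² = 437.5000
r_1(Δy) = -20.2500 / 437.5000 = -0.046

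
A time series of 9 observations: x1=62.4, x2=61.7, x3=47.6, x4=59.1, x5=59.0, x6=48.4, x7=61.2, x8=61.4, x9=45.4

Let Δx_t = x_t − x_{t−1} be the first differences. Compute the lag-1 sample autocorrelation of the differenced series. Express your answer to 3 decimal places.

First differences Δx: -0.7, -14.1, 11.5, -0.1, -10.6, 12.8, 0.2, -16.0
Mean of differences = -2.1250
Numerator Σ(Δx_t−Δx̄)(Δx_{t+1}−Δx̄) = -293.8431
Denominator Σ(Δx_t−Δx̄)² = 827.6750
r_1(Δx) = -293.8431 / 827.6750 = -0.355

-0.355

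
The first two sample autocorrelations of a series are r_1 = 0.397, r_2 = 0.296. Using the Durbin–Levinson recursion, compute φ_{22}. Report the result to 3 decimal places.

0.164

φ_{22} = (r_2 − r_1²) / (1 − r_1²)
r_1² = (0.397)² = 0.157609
Numerator = 0.296 − 0.1576 = 0.1384; denominator = 1 − 0.1576 = 0.8424
φ_{22} = 0.1384 / 0.8424 = 0.164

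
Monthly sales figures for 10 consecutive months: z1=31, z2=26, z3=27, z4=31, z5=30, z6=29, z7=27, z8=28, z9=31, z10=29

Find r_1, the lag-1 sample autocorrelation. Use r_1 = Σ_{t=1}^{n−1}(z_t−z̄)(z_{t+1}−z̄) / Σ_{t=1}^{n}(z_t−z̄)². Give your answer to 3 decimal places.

Mean z̄ = (31 + 26 + 27 + 31 + 30 + 29 + 27 + 28 + 31 + 29)/10 = 28.9000
Numerator Σ_{t=1}^{9}(z_t−z̄)(z_{t+1}−z̄) = -2.3100
Denominator Σ(z_t−z̄)² = 30.9000
r_1 = -2.3100 / 30.9000 = -0.075

-0.075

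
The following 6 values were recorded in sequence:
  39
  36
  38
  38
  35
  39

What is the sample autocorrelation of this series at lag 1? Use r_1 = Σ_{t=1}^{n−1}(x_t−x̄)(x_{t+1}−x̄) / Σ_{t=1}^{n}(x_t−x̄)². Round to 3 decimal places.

-0.574

Mean x̄ = (39 + 36 + 38 + 38 + 35 + 39)/6 = 37.5000
Deviations from mean: 1.5000, -1.5000, 0.5000, 0.5000, -2.5000, 1.5000
Numerator Σ_{t=1}^{5}(x_t−x̄)(x_{t+1}−x̄) = -7.7500
Denominator Σ(x_t−x̄)² = 13.5000
r_1 = -7.7500 / 13.5000 = -0.574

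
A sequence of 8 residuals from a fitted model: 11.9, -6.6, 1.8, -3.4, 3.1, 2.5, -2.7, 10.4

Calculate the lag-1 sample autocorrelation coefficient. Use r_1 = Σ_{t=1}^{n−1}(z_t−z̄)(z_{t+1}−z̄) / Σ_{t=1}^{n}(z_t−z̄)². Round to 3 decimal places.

-0.432

Mean z̄ = (11.9 − 6.6 + 1.8 − 3.4 + 3.1 + 2.5 − 2.7 + 10.4)/8 = 2.1250
Σ(z_t−z̄)(z_{t+1}−z̄) = (-85.2869) + (2.8356) + (1.7956) + (-5.3869) + (0.3656) + (-1.8094) + (-39.9269) = -127.4131
Denominator Σ(z_t−z̄)² = 295.1550
r_1 = -127.4131 / 295.1550 = -0.432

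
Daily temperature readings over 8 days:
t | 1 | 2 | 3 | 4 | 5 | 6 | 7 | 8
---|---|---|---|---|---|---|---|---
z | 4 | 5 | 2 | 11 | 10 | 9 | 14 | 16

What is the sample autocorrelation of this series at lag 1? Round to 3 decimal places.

Mean z̄ = (4 + 5 + 2 + 11 + 10 + 9 + 14 + 16)/8 = 8.8750
Σ(z_t−z̄)(z_{t+1}−z̄) = (18.8906) + (26.6406) + (-14.6094) + (2.3906) + (0.1406) + (0.6406) + (36.5156) = 70.6094
Denominator Σ(z_t−z̄)² = 168.8750
r_1 = 70.6094 / 168.8750 = 0.418

0.418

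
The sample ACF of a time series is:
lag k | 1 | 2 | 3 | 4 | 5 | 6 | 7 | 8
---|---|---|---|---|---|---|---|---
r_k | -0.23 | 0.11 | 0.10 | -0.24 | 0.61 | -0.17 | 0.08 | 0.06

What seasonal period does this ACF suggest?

5

The largest autocorrelation is r_5 = 0.61; the remaining lags stay at or below 0.11.
The dominant spike at lag 5 indicates a seasonal period of 5.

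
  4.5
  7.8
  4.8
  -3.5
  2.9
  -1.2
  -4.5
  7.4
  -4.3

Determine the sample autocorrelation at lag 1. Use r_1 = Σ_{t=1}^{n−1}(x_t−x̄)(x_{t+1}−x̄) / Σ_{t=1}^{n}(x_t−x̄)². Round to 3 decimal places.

-0.208

Mean x̄ = (4.5 + 7.8 + 4.8 − 3.5 + 2.9 − 1.2 − 4.5 + 7.4 − 4.3)/9 = 1.5444
Numerator Σ_{t=1}^{8}(x_t−x̄)(x_{t+1}−x̄) = -41.1542
Denominator Σ(x_t−x̄)² = 198.2622
r_1 = -41.1542 / 198.2622 = -0.208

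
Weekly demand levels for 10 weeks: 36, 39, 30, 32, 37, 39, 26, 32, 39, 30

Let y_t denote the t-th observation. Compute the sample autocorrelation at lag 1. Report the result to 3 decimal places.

-0.245

Mean ȳ = (36 + 39 + 30 + 32 + 37 + 39 + 26 + 32 + 39 + 30)/10 = 34.0000
Numerator Σ_{t=1}^{9}(y_t−ȳ)(y_{t+1}−ȳ) = -47.0000
Denominator Σ(y_t−ȳ)² = 192.0000
r_1 = -47.0000 / 192.0000 = -0.245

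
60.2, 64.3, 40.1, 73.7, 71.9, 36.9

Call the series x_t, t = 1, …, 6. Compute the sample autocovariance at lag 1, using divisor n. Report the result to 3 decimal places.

Mean x̄ = (60.2 + 64.3 + 40.1 + 73.7 + 71.9 + 36.9)/6 = 57.8500
Σ_{t=1}^{5}(x_t−x̄)(x_{t+1}−x̄) = -452.3225
γ_1 = -452.3225 / 6 = -75.387

-75.387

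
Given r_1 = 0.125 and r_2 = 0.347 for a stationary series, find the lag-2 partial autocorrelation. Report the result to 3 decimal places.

0.337

φ_{22} = (r_2 − r_1²) / (1 − r_1²)
r_1² = (0.125)² = 0.015625
Numerator = 0.347 − 0.0156 = 0.3314; denominator = 1 − 0.0156 = 0.9844
φ_{22} = 0.3314 / 0.9844 = 0.337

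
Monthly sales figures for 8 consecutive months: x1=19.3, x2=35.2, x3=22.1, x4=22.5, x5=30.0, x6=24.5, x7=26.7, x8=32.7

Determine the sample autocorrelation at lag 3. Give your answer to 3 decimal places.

Mean x̄ = (19.3 + 35.2 + 22.1 + 22.5 + 30.0 + 24.5 + 26.7 + 32.7)/8 = 26.6250
Numerator Σ_{t=1}^{5}(x_t−x̄)(x_{t+3}−x̄) = 88.9656
Denominator Σ(x_t−x̄)² = 217.4950
r_3 = 88.9656 / 217.4950 = 0.409

0.409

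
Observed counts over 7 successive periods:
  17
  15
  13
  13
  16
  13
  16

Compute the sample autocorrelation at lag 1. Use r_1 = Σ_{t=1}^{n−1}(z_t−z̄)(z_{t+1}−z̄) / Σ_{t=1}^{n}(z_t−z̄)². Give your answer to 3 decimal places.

-0.201

Mean z̄ = (17 + 15 + 13 + 13 + 16 + 13 + 16)/7 = 14.7143
Σ(z_t−z̄)(z_{t+1}−z̄) = (0.6531) + (-0.4898) + (2.9388) + (-2.2041) + (-2.2041) + (-2.2041) = -3.5102
Denominator Σ(z_t−z̄)² = 17.4286
r_1 = -3.5102 / 17.4286 = -0.201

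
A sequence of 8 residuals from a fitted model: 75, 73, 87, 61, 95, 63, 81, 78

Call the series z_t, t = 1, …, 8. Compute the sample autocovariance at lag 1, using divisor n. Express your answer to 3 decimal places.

Mean z̄ = (75 + 73 + 87 + 61 + 95 + 63 + 81 + 78)/8 = 76.6250
Σ_{t=1}^{7}(z_t−z̄)(z_{t+1}−z̄) = -784.8906
γ_1 = -784.8906 / 8 = -98.111

-98.111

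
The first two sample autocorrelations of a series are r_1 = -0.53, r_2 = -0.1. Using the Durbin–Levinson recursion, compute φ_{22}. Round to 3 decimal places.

-0.530

φ_{22} = (r_2 − r_1²) / (1 − r_1²)
r_1² = (-0.53)² = 0.2809
Numerator = -0.1 − 0.2809 = -0.3809; denominator = 1 − 0.2809 = 0.7191
φ_{22} = -0.3809 / 0.7191 = -0.530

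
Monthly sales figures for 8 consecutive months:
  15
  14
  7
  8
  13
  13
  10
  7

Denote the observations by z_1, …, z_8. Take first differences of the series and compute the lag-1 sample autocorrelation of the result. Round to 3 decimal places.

First differences Δz: -1, -7, 1, 5, 0, -3, -3
Mean of differences = -1.1429
Numerator Σ(Δz_t−Δz̄)(Δz_{t+1}−Δz̄) = 8.1224
Denominator Σ(Δz_t−Δz̄)² = 84.8571
r_1(Δz) = 8.1224 / 84.8571 = 0.096

0.096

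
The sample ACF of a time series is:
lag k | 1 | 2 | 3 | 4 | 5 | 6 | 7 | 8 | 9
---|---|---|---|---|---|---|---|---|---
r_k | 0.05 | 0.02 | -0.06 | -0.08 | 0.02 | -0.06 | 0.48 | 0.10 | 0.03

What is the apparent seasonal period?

The largest autocorrelation is r_7 = 0.48; the remaining lags stay at or below 0.10.
The dominant spike at lag 7 indicates a seasonal period of 7.

7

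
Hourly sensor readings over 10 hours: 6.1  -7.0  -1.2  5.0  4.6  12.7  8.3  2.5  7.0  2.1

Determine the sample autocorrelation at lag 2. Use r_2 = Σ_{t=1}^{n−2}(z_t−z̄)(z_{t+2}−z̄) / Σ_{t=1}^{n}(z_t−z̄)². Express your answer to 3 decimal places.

Mean z̄ = (6.1 − 7.0 − 1.2 + 5.0 + 4.6 + 12.7 + 8.3 + 2.5 + 7.0 + 2.1)/10 = 4.0100
Numerator Σ_{t=1}^{8}(z_t−z̄)(z_{t+2}−z̄) = -11.1392
Denominator Σ(z_t−z̄)² = 262.8490
r_2 = -11.1392 / 262.8490 = -0.042

-0.042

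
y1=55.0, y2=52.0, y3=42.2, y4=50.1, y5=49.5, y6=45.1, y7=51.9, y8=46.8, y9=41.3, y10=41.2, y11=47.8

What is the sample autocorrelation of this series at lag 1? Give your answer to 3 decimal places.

0.113

Mean ȳ = (55.0 + 52.0 + 42.2 + 50.1 + 49.5 + 45.1 + 51.9 + 46.8 + 41.3 + 41.2 + 47.8)/11 = 47.5364
Numerator Σ_{t=1}^{10}(y_t−ȳ)(y_{t+1}−ȳ) = 24.6578
Denominator Σ(y_t−ȳ)² = 219.1655
r_1 = 24.6578 / 219.1655 = 0.113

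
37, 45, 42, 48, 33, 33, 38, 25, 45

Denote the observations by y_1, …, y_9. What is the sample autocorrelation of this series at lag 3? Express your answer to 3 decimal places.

-0.082

Mean ȳ = (37 + 45 + 42 + 48 + 33 + 33 + 38 + 25 + 45)/9 = 38.4444
Σ(y_t−ȳ)(y_{t+3}−ȳ) = (-13.8025) + (-35.6914) + (-19.3580) + (-4.2469) + (73.1975) + (-35.6914) = -35.5926
Denominator Σ(y_t−ȳ)² = 432.2222
r_3 = -35.5926 / 432.2222 = -0.082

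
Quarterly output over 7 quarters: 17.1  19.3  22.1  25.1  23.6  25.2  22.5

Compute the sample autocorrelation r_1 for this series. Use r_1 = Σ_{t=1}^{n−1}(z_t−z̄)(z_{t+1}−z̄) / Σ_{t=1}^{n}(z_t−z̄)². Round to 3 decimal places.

0.450

Mean z̄ = (17.1 + 19.3 + 22.1 + 25.1 + 23.6 + 25.2 + 22.5)/7 = 22.1286
Deviations from mean: -5.0286, -2.8286, -0.0286, 2.9714, 1.4714, 3.0714, 0.3714
Σ(z_t−z̄)(z_{t+1}−z̄) = (14.2237) + (0.0808) + (-0.0849) + (4.3722) + (4.5194) + (1.1408) = 24.2520
Denominator Σ(z_t−z̄)² = 53.8543
r_1 = 24.2520 / 53.8543 = 0.450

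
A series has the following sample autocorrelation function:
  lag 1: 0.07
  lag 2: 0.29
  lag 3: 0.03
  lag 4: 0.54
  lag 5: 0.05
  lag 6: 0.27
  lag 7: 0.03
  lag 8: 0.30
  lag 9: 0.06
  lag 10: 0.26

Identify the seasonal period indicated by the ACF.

4

The largest autocorrelation is r_4 = 0.54, with a weaker echo at lag 8 (0.30); the remaining lags stay at or below 0.29.
The dominant spike at lag 4 indicates a seasonal period of 4.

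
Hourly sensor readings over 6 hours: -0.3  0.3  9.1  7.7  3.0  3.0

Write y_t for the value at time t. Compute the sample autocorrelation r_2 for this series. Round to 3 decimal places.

Mean ȳ = (-0.3 + 0.3 + 9.1 + 7.7 + 3.0 + 3.0)/6 = 3.8000
Deviations from mean: -4.1000, -3.5000, 5.3000, 3.9000, -0.8000, -0.8000
Σ(y_t−ȳ)(y_{t+2}−ȳ) = (-21.7300) + (-13.6500) + (-4.2400) + (-3.1200) = -42.7400
Denominator Σ(y_t−ȳ)² = 73.6400
r_2 = -42.7400 / 73.6400 = -0.580

-0.580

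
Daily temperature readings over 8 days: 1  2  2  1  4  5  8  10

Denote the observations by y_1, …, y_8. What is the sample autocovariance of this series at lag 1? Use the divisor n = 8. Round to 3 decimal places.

5.529

Mean ȳ = (1 + 2 + 2 + 1 + 4 + 5 + 8 + 10)/8 = 4.1250
Σ_{t=1}^{7}(y_t−ȳ)(y_{t+1}−ȳ) = 44.2344
γ_1 = 44.2344 / 8 = 5.529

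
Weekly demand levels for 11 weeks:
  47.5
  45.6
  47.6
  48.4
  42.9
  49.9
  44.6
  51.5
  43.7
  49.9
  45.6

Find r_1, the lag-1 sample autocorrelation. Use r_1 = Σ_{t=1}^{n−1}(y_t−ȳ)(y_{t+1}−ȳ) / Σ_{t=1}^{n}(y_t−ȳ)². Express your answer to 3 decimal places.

-0.839

Mean ȳ = (47.5 + 45.6 + 47.6 + 48.4 + 42.9 + 49.9 + 44.6 + 51.5 + 43.7 + 49.9 + 45.6)/11 = 47.0182
Numerator Σ_{t=1}^{10}(y_t−ȳ)(y_{t+1}−ȳ) = -64.5903
Denominator Σ(y_t−ȳ)² = 77.0164
r_1 = -64.5903 / 77.0164 = -0.839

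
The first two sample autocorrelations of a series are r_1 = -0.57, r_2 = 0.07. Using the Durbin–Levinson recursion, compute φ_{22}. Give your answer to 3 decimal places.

φ_{22} = (r_2 − r_1²) / (1 − r_1²)
r_1² = (-0.57)² = 0.3249
Numerator = 0.07 − 0.3249 = -0.2549; denominator = 1 − 0.3249 = 0.6751
φ_{22} = -0.2549 / 0.6751 = -0.378

-0.378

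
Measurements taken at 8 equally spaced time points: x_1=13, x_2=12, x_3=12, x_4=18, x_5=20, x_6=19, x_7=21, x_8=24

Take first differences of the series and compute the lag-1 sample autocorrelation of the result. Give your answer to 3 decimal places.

First differences Δx: -1, 0, 6, 2, -1, 2, 3
Mean of differences = 1.5714
Numerator Σ(Δx_t−Δx̄)(Δx_{t+1}−Δx̄) = -2.6122
Denominator Σ(Δx_t−Δx̄)² = 37.7143
r_1(Δx) = -2.6122 / 37.7143 = -0.069

-0.069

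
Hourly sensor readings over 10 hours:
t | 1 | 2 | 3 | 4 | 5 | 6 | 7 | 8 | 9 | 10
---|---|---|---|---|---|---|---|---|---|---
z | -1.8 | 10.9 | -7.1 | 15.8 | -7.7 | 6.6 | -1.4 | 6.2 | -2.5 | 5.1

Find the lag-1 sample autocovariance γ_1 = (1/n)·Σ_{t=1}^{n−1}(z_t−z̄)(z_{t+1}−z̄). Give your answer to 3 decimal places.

Mean z̄ = (-1.8 + 10.9 − 7.1 + 15.8 − 7.7 + 6.6 − 1.4 + 6.2 − 2.5 + 5.1)/10 = 2.4100
Σ_{t=1}^{9}(z_t−z̄)(z_{t+1}−z̄) = -483.7761
γ_1 = -483.7761 / 10 = -48.378

-48.378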